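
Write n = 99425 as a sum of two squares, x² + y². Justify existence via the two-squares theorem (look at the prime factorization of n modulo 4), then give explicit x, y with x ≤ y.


Step 1: Factor n = 99425 = 5^2 · 41 · 97.
Step 2: Check the mod-4 condition on each prime factor: 5 ≡ 1 (mod 4), exponent 2; 41 ≡ 1 (mod 4), exponent 1; 97 ≡ 1 (mod 4), exponent 1.
All primes ≡ 3 (mod 4) appear to even exponent (or don't appear), so by the two-squares theorem n IS expressible as a sum of two squares.
Step 3: Build a representation. Group n = k² · m with k = 5 and m = 41 · 97 = 3977 (a product of primes ≡ 1 (mod 4)); a representation of m scales to one of n via (k·x)² + (k·y)² = k²(x² + y²). Each prime p ≡ 1 (mod 4) is itself a sum of two squares; find a² by testing p − a² for a perfect square:
  41: 41 − 1² = 40, 41 − 2² = 37, 41 − 3² = 32, 41 − 4² = 25 = 5² ⇒ 41 = 4² + 5².
  97: 97 − 1² = 96, 97 − 2² = 93, 97 − 3² = 88, 97 − 4² = 81 = 9² ⇒ 97 = 4² + 9².
  Combine using the Brahmagupta–Fibonacci identity (a² + b²)(c² + d²) = (ac − bd)² + (ad + bc)² = (ac + bd)² + (ad − bc)²:
  41 · 97 = 3977: from (4² + 5²)(4² + 9²), take (4·4 − 5·9, 4·9 + 5·4) = (16 − 45, 36 + 20) = (-29, 56); dropping signs (only squares matter) gives (29, 56); check 29² + 56² = 841 + 3136 = 3977 ✓.
  Scale by k = 5: (5·29, 5·56) = (145, 280).
Step 4: Order so x ≤ y and verify: 145² + 280² = 21025 + 78400 = 99425 = n. ✓

n = 99425 = 145² + 280² (one valid representation with x ≤ y).


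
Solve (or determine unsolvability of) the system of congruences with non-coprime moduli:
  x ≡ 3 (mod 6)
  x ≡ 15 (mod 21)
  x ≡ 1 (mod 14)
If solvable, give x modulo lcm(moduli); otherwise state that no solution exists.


Moduli 6, 21, 14 are not pairwise coprime, so CRT works modulo lcm(m_i) when all pairwise compatibility conditions hold.
Pairwise compatibility: gcd(m_i, m_j) must divide a_i - a_j for every pair.
Merge one congruence at a time:
  Start: x ≡ 3 (mod 6).
  Combine with x ≡ 15 (mod 21): gcd(6, 21) = 3; 15 - 3 = 12, which IS divisible by 3, so compatible.
    Write x = 3 + 6·t and substitute into x ≡ 15 (mod 21): 6·t ≡ 15 − 3 = 12 (mod 21).
    Divide the congruence (and modulus) by g = 3: 2·t ≡ 4 (mod 7).
    The inverse of 2 mod 7 is 4 (since 2·4 = 8 = 1·7 + 1), so t ≡ 4·4 = 16 ≡ 2 (mod 7).
    Then x = 3 + 6·2 = 15, valid modulo lcm(6, 21) = 42: x ≡ 15 (mod 42).
  Combine with x ≡ 1 (mod 14): gcd(42, 14) = 14; 1 - 15 = -14, which IS divisible by 14, so compatible.
    Write x = 15 + 42·t and substitute into x ≡ 1 (mod 14): 42·t ≡ 1 − 15 = -14 (mod 14).
    Divide the congruence (and modulus) by g = 14: 3·t ≡ -1 (mod 1).
    Modulo 1 every t works; take t = 0.
    Then x = 15 + 42·0 = 15, valid modulo lcm(42, 14) = 42: x ≡ 15 (mod 42).
Verify: 15 mod 6 = 3, 15 mod 21 = 15, 15 mod 14 = 1.

x ≡ 15 (mod 42).


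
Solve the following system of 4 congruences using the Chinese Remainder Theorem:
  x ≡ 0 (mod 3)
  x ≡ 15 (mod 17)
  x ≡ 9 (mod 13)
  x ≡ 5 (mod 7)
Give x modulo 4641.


Product of moduli M = 3 · 17 · 13 · 7 = 4641.
Merge one congruence at a time:
  Start: x ≡ 0 (mod 3).
  Combine with x ≡ 15 (mod 17); new modulus lcm = 51.
    Write x = 0 + 3·t and substitute into x ≡ 15 (mod 17): 3·t ≡ 15 − 0 = 15 (mod 17).
    The inverse of 3 mod 17 is 6 (since 3·6 = 18 = 1·17 + 1), so t ≡ 6·15 = 90 ≡ 5 (mod 17).
    Then x = 0 + 3·5 = 15, valid modulo lcm(3, 17) = 51: x ≡ 15 (mod 51).
  Combine with x ≡ 9 (mod 13); new modulus lcm = 663.
    Write x = 15 + 51·t and substitute into x ≡ 9 (mod 13): 51·t ≡ 9 − 15 = -6 (mod 13).
    Reduce coefficients mod 13: 12·t ≡ 7 (mod 13).
    The inverse of 12 mod 13 is 12 (since 12·12 = 144 = 11·13 + 1), so t ≡ 12·7 = 84 ≡ 6 (mod 13).
    Then x = 15 + 51·6 = 321, valid modulo lcm(51, 13) = 663: x ≡ 321 (mod 663).
  Combine with x ≡ 5 (mod 7); new modulus lcm = 4641.
    Write x = 321 + 663·t and substitute into x ≡ 5 (mod 7): 663·t ≡ 5 − 321 = -316 (mod 7).
    Reduce coefficients mod 7: 5·t ≡ 6 (mod 7).
    The inverse of 5 mod 7 is 3 (since 5·3 = 15 = 2·7 + 1), so t ≡ 3·6 = 18 ≡ 4 (mod 7).
    Then x = 321 + 663·4 = 2973, valid modulo lcm(663, 7) = 4641: x ≡ 2973 (mod 4641).
Verify against each original: 2973 mod 3 = 0, 2973 mod 17 = 15, 2973 mod 13 = 9, 2973 mod 7 = 5.

x ≡ 2973 (mod 4641).


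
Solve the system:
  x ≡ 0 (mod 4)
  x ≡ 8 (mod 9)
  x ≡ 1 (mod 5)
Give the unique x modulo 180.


Moduli 4, 9, 5 are pairwise coprime; by CRT there is a unique solution modulo M = 4 · 9 · 5 = 180.
Solve pairwise, accumulating the modulus:
  Start with x ≡ 0 (mod 4).
  Combine with x ≡ 8 (mod 9): since gcd(4, 9) = 1, we get a unique residue mod 36.
    Write x = 0 + 4·t and substitute into x ≡ 8 (mod 9): 4·t ≡ 8 − 0 = 8 (mod 9).
    The inverse of 4 mod 9 is 7 (since 4·7 = 28 = 3·9 + 1), so t ≡ 7·8 = 56 ≡ 2 (mod 9).
    Then x = 0 + 4·2 = 8, valid modulo lcm(4, 9) = 36: x ≡ 8 (mod 36).
  Combine with x ≡ 1 (mod 5): since gcd(36, 5) = 1, we get a unique residue mod 180.
    Write x = 8 + 36·t and substitute into x ≡ 1 (mod 5): 36·t ≡ 1 − 8 = -7 (mod 5).
    Reduce coefficients mod 5: 1·t ≡ 3 (mod 5).
    So t ≡ 3 (mod 5).
    Then x = 8 + 36·3 = 116, valid modulo lcm(36, 5) = 180: x ≡ 116 (mod 180).
Verify: 116 mod 4 = 0 ✓, 116 mod 9 = 8 ✓, 116 mod 5 = 1 ✓.

x ≡ 116 (mod 180).


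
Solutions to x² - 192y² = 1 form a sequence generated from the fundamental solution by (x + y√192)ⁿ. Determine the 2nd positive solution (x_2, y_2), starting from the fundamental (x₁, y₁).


Step 1: Find the fundamental solution (x₁, y₁) of x² - 192y² = 1.
  Expand √192 as a continued fraction. a₀ = ⌊√192⌋ = 13; iterate m_{k+1} = d_k·a_k − m_k, d_{k+1} = (192 − m_{k+1}²)/d_k, a_{k+1} = ⌊(a₀ + m_{k+1})/d_{k+1}⌋ (starting m₀ = 0, d₀ = 1), with convergents p_k = a_k·p_{k-1} + p_{k-2}, q_k = a_k·q_{k-1} + q_{k-2} (p₋₁ = 1, q₋₁ = 0):
  k = 0: a₀ = 13; p₀/q₀ = 13/1; p₀² − 192·q₀² = 169 − 192 = -23.
  k = 1: m = 13, d = 23, a = ⌊(13 + 13)/23⌋ = 1; p/q = (1·13 + 1)/(1·1 + 0) = 14/1; p² − 192·q² = 196 − 192 = 4.
  k = 2: m = 10, d = 4, a = ⌊(13 + 10)/4⌋ = 5; p/q = (5·14 + 13)/(5·1 + 1) = 83/6; p² − 192·q² = 6889 − 6912 = -23.
  k = 3: m = 10, d = 23, a = ⌊(13 + 10)/23⌋ = 1; p/q = (1·83 + 14)/(1·6 + 1) = 97/7; p² − 192·q² = 9409 − 9408 = 1.
  The first convergent with p² − 192·q² = 1 gives the fundamental solution (x₁, y₁) = (97, 7).
Step 2: Apply the recurrence (x_{n+1}, y_{n+1}) = (x₁x_n + 192y₁y_n, x₁y_n + y₁x_n) repeatedly.
  From (x_1, y_1) = (97, 7): x_2 = 97·97 + 192·7·7 = 18817; y_2 = 97·7 + 7·97 = 1358.
Step 3: Verify x_2² - 192·y_2² = 354079489 - 354079488 = 1 (should be 1). ✓

(x_1, y_1) = (97, 7); (x_2, y_2) = (18817, 1358).


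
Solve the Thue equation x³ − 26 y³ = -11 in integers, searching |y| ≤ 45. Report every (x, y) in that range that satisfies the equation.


The equation is x³ - 26y³ = -11. For fixed y, x³ = 26·y³ − 11, so a solution requires the RHS to be a perfect cube.
Strategy: iterate y from -45 to 45, compute RHS = 26·y³ − 11, and check whether it is a (positive or negative) perfect cube.
Check small values of y:
  y = 0: RHS = -11 is not a perfect cube.
  y = 1: RHS = 15 is not a perfect cube.
  y = -1: RHS = -37 is not a perfect cube.
  y = 2: RHS = 197 is not a perfect cube.
  y = -2: RHS = -219 is not a perfect cube.
  y = 3: RHS = 691 is not a perfect cube.
  y = -3: RHS = -713 is not a perfect cube.
Continuing the search up to |y| = 45 finds no solutions either.
No (x, y) in the scanned range satisfies the equation.

No integer solutions with |y| ≤ 45.


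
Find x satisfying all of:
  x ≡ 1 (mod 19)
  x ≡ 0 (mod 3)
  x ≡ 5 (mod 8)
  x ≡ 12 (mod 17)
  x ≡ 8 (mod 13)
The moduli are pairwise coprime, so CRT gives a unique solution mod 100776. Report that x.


Product of moduli M = 19 · 3 · 8 · 17 · 13 = 100776.
Merge one congruence at a time:
  Start: x ≡ 1 (mod 19).
  Combine with x ≡ 0 (mod 3); new modulus lcm = 57.
    Write x = 1 + 19·t and substitute into x ≡ 0 (mod 3): 19·t ≡ 0 − 1 = -1 (mod 3).
    Reduce coefficients mod 3: 1·t ≡ 2 (mod 3).
    So t ≡ 2 (mod 3).
    Then x = 1 + 19·2 = 39, valid modulo lcm(19, 3) = 57: x ≡ 39 (mod 57).
  Combine with x ≡ 5 (mod 8); new modulus lcm = 456.
    Write x = 39 + 57·t and substitute into x ≡ 5 (mod 8): 57·t ≡ 5 − 39 = -34 (mod 8).
    Reduce coefficients mod 8: 1·t ≡ 6 (mod 8).
    So t ≡ 6 (mod 8).
    Then x = 39 + 57·6 = 381, valid modulo lcm(57, 8) = 456: x ≡ 381 (mod 456).
  Combine with x ≡ 12 (mod 17); new modulus lcm = 7752.
    Write x = 381 + 456·t and substitute into x ≡ 12 (mod 17): 456·t ≡ 12 − 381 = -369 (mod 17).
    Reduce coefficients mod 17: 14·t ≡ 5 (mod 17).
    The inverse of 14 mod 17 is 11 (since 14·11 = 154 = 9·17 + 1), so t ≡ 11·5 = 55 ≡ 4 (mod 17).
    Then x = 381 + 456·4 = 2205, valid modulo lcm(456, 17) = 7752: x ≡ 2205 (mod 7752).
  Combine with x ≡ 8 (mod 13); new modulus lcm = 100776.
    Write x = 2205 + 7752·t and substitute into x ≡ 8 (mod 13): 7752·t ≡ 8 − 2205 = -2197 (mod 13).
    Reduce coefficients mod 13: 4·t ≡ 0 (mod 13).
    The inverse of 4 mod 13 is 10 (since 4·10 = 40 = 3·13 + 1), so t ≡ 10·0 = 0 ≡ 0 (mod 13).
    Then x = 2205 + 7752·0 = 2205, valid modulo lcm(7752, 13) = 100776: x ≡ 2205 (mod 100776).
Verify against each original: 2205 mod 19 = 1, 2205 mod 3 = 0, 2205 mod 8 = 5, 2205 mod 17 = 12, 2205 mod 13 = 8.

x ≡ 2205 (mod 100776).


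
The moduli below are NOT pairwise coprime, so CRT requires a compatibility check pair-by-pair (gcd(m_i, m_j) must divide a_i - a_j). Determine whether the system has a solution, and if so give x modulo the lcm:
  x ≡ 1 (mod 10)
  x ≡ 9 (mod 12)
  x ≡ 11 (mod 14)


Moduli 10, 12, 14 are not pairwise coprime, so CRT works modulo lcm(m_i) when all pairwise compatibility conditions hold.
Pairwise compatibility: gcd(m_i, m_j) must divide a_i - a_j for every pair.
Merge one congruence at a time:
  Start: x ≡ 1 (mod 10).
  Combine with x ≡ 9 (mod 12): gcd(10, 12) = 2; 9 - 1 = 8, which IS divisible by 2, so compatible.
    Write x = 1 + 10·t and substitute into x ≡ 9 (mod 12): 10·t ≡ 9 − 1 = 8 (mod 12).
    Divide the congruence (and modulus) by g = 2: 5·t ≡ 4 (mod 6).
    The inverse of 5 mod 6 is 5 (since 5·5 = 25 = 4·6 + 1), so t ≡ 5·4 = 20 ≡ 2 (mod 6).
    Then x = 1 + 10·2 = 21, valid modulo lcm(10, 12) = 60: x ≡ 21 (mod 60).
  Combine with x ≡ 11 (mod 14): gcd(60, 14) = 2; 11 - 21 = -10, which IS divisible by 2, so compatible.
    Write x = 21 + 60·t and substitute into x ≡ 11 (mod 14): 60·t ≡ 11 − 21 = -10 (mod 14).
    Divide the congruence (and modulus) by g = 2: 30·t ≡ -5 (mod 7).
    Reduce coefficients mod 7: 2·t ≡ 2 (mod 7).
    The inverse of 2 mod 7 is 4 (since 2·4 = 8 = 1·7 + 1), so t ≡ 4·2 = 8 ≡ 1 (mod 7).
    Then x = 21 + 60·1 = 81, valid modulo lcm(60, 14) = 420: x ≡ 81 (mod 420).
Verify: 81 mod 10 = 1, 81 mod 12 = 9, 81 mod 14 = 11.

x ≡ 81 (mod 420).


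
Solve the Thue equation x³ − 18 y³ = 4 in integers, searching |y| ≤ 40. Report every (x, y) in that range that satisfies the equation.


The equation is x³ - 18y³ = 4. For fixed y, x³ = 18·y³ + 4, so a solution requires the RHS to be a perfect cube.
Strategy: iterate y from -40 to 40, compute RHS = 18·y³ + 4, and check whether it is a (positive or negative) perfect cube.
Check small values of y:
  y = 0: RHS = 4 is not a perfect cube.
  y = 1: RHS = 22 is not a perfect cube.
  y = -1: RHS = -14 is not a perfect cube.
  y = 2: RHS = 148 is not a perfect cube.
  y = -2: RHS = -140 is not a perfect cube.
  y = 3: RHS = 490 is not a perfect cube.
  y = -3: RHS = -482 is not a perfect cube.
Continuing the search up to |y| = 40 finds no solutions either.
No (x, y) in the scanned range satisfies the equation.

No integer solutions with |y| ≤ 40.


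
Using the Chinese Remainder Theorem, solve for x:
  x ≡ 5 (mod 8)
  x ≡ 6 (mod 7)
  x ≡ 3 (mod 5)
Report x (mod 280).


Moduli 8, 7, 5 are pairwise coprime; by CRT there is a unique solution modulo M = 8 · 7 · 5 = 280.
Solve pairwise, accumulating the modulus:
  Start with x ≡ 5 (mod 8).
  Combine with x ≡ 6 (mod 7): since gcd(8, 7) = 1, we get a unique residue mod 56.
    Write x = 5 + 8·t and substitute into x ≡ 6 (mod 7): 8·t ≡ 6 − 5 = 1 (mod 7).
    Reduce coefficients mod 7: 1·t ≡ 1 (mod 7).
    So t ≡ 1 (mod 7).
    Then x = 5 + 8·1 = 13, valid modulo lcm(8, 7) = 56: x ≡ 13 (mod 56).
  Combine with x ≡ 3 (mod 5): since gcd(56, 5) = 1, we get a unique residue mod 280.
    Write x = 13 + 56·t and substitute into x ≡ 3 (mod 5): 56·t ≡ 3 − 13 = -10 (mod 5).
    Reduce coefficients mod 5: 1·t ≡ 0 (mod 5).
    So t ≡ 0 (mod 5).
    Then x = 13 + 56·0 = 13, valid modulo lcm(56, 5) = 280: x ≡ 13 (mod 280).
Verify: 13 mod 8 = 5 ✓, 13 mod 7 = 6 ✓, 13 mod 5 = 3 ✓.

x ≡ 13 (mod 280).


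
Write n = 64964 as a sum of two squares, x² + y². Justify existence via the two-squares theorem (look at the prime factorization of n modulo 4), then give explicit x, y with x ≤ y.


Step 1: Factor n = 64964 = 2^2 · 109 · 149.
Step 2: Check the mod-4 condition on each prime factor: 2 = 2 (special); 109 ≡ 1 (mod 4), exponent 1; 149 ≡ 1 (mod 4), exponent 1.
All primes ≡ 3 (mod 4) appear to even exponent (or don't appear), so by the two-squares theorem n IS expressible as a sum of two squares.
Step 3: Build a representation. Group n = k² · m with k = 2 and m = 109 · 149 = 16241 (a product of primes ≡ 1 (mod 4)); a representation of m scales to one of n via (k·x)² + (k·y)² = k²(x² + y²). Each prime p ≡ 1 (mod 4) is itself a sum of two squares; find a² by testing p − a² for a perfect square:
  109: 109 − 1² = 108, 109 − 2² = 105, 109 − 3² = 100 = 10² ⇒ 109 = 3² + 10².
  149: 149 − 1² = 148, 149 − 2² = 145, 149 − 3² = 140, 149 − 4² = 133, 149 − 5² = 124, 149 − 6² = 113, 149 − 7² = 100 = 10² ⇒ 149 = 7² + 10².
  Combine using the Brahmagupta–Fibonacci identity (a² + b²)(c² + d²) = (ac − bd)² + (ad + bc)² = (ac + bd)² + (ad − bc)²:
  109 · 149 = 16241: from (3² + 10²)(7² + 10²), take (3·7 − 10·10, 3·10 + 10·7) = (21 − 100, 30 + 70) = (-79, 100); dropping signs (only squares matter) gives (79, 100); check 79² + 100² = 6241 + 10000 = 16241 ✓.
  Scale by k = 2: (2·79, 2·100) = (158, 200).
Step 4: Order so x ≤ y and verify: 158² + 200² = 24964 + 40000 = 64964 = n. ✓

n = 64964 = 158² + 200² (one valid representation with x ≤ y).


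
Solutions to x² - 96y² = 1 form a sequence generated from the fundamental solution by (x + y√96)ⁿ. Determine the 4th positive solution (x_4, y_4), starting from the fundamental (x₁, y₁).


Step 1: Find the fundamental solution (x₁, y₁) of x² - 96y² = 1.
  Expand √96 as a continued fraction. a₀ = ⌊√96⌋ = 9; iterate m_{k+1} = d_k·a_k − m_k, d_{k+1} = (96 − m_{k+1}²)/d_k, a_{k+1} = ⌊(a₀ + m_{k+1})/d_{k+1}⌋ (starting m₀ = 0, d₀ = 1), with convergents p_k = a_k·p_{k-1} + p_{k-2}, q_k = a_k·q_{k-1} + q_{k-2} (p₋₁ = 1, q₋₁ = 0):
  k = 0: a₀ = 9; p₀/q₀ = 9/1; p₀² − 96·q₀² = 81 − 96 = -15.
  k = 1: m = 9, d = 15, a = ⌊(9 + 9)/15⌋ = 1; p/q = (1·9 + 1)/(1·1 + 0) = 10/1; p² − 96·q² = 100 − 96 = 4.
  k = 2: m = 6, d = 4, a = ⌊(9 + 6)/4⌋ = 3; p/q = (3·10 + 9)/(3·1 + 1) = 39/4; p² − 96·q² = 1521 − 1536 = -15.
  k = 3: m = 6, d = 15, a = ⌊(9 + 6)/15⌋ = 1; p/q = (1·39 + 10)/(1·4 + 1) = 49/5; p² − 96·q² = 2401 − 2400 = 1.
  The first convergent with p² − 96·q² = 1 gives the fundamental solution (x₁, y₁) = (49, 5).
Step 2: Apply the recurrence (x_{n+1}, y_{n+1}) = (x₁x_n + 96y₁y_n, x₁y_n + y₁x_n) repeatedly.
  From (x_1, y_1) = (49, 5): x_2 = 49·49 + 96·5·5 = 4801; y_2 = 49·5 + 5·49 = 490.
  From (x_2, y_2) = (4801, 490): x_3 = 49·4801 + 96·5·490 = 470449; y_3 = 49·490 + 5·4801 = 48015.
  From (x_3, y_3) = (470449, 48015): x_4 = 49·470449 + 96·5·48015 = 46099201; y_4 = 49·48015 + 5·470449 = 4704980.
Step 3: Verify x_4² - 96·y_4² = 2125136332838401 - 2125136332838400 = 1 (should be 1). ✓

(x_1, y_1) = (49, 5); (x_4, y_4) = (46099201, 4704980).


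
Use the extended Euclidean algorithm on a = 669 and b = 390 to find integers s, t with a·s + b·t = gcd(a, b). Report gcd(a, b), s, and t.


Euclidean algorithm on (669, 390) — divide until remainder is 0:
  669 = 1 · 390 + 279
  390 = 1 · 279 + 111
  279 = 2 · 111 + 57
  111 = 1 · 57 + 54
  57 = 1 · 54 + 3
  54 = 18 · 3 + 0
gcd(669, 390) = 3.
Track Bezout coefficients alongside the remainders: start with r₀ = 669 = a·1 + b·0 (s = 1, t = 0) and r₁ = 390 = a·0 + b·1 (s = 0, t = 1); each new remainder r_{k+1} = r_{k-1} − q_k·r_k inherits s_{k+1} = s_{k-1} − q_k·s_k, t_{k+1} = t_{k-1} − q_k·t_k, so r_k = a·s_k + b·t_k at every step:
  q = 1: r = 279, s = 1 − 1·0 = 1, t = 0 − 1·1 = -1  (check: 669·1 + 390·(-1) = 279)
  q = 1: r = 111, s = 0 − 1·1 = -1, t = 1 − 1·(-1) = 2  (check: 669·(-1) + 390·2 = 111)
  q = 2: r = 57, s = 1 − 2·(-1) = 3, t = -1 − 2·2 = -5  (check: 669·3 + 390·(-5) = 57)
  q = 1: r = 54, s = -1 − 1·3 = -4, t = 2 − 1·(-5) = 7  (check: 669·(-4) + 390·7 = 54)
  q = 1: r = 3, s = 3 − 1·(-4) = 7, t = -5 − 1·7 = -12  (check: 669·7 + 390·(-12) = 3)
The row with r = 3 (the gcd) gives the Bezout coefficients s = 7, t = -12.
Result: 669 · (7) + 390 · (-12) = 3.

gcd(669, 390) = 3; s = 7, t = -12 (check: 669·7 + 390·(-12) = 3).


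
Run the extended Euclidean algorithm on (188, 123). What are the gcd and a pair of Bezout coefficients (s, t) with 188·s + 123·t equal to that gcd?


Euclidean algorithm on (188, 123) — divide until remainder is 0:
  188 = 1 · 123 + 65
  123 = 1 · 65 + 58
  65 = 1 · 58 + 7
  58 = 8 · 7 + 2
  7 = 3 · 2 + 1
  2 = 2 · 1 + 0
gcd(188, 123) = 1.
Track Bezout coefficients alongside the remainders: start with r₀ = 188 = a·1 + b·0 (s = 1, t = 0) and r₁ = 123 = a·0 + b·1 (s = 0, t = 1); each new remainder r_{k+1} = r_{k-1} − q_k·r_k inherits s_{k+1} = s_{k-1} − q_k·s_k, t_{k+1} = t_{k-1} − q_k·t_k, so r_k = a·s_k + b·t_k at every step:
  q = 1: r = 65, s = 1 − 1·0 = 1, t = 0 − 1·1 = -1  (check: 188·1 + 123·(-1) = 65)
  q = 1: r = 58, s = 0 − 1·1 = -1, t = 1 − 1·(-1) = 2  (check: 188·(-1) + 123·2 = 58)
  q = 1: r = 7, s = 1 − 1·(-1) = 2, t = -1 − 1·2 = -3  (check: 188·2 + 123·(-3) = 7)
  q = 8: r = 2, s = -1 − 8·2 = -17, t = 2 − 8·(-3) = 26  (check: 188·(-17) + 123·26 = 2)
  q = 3: r = 1, s = 2 − 3·(-17) = 53, t = -3 − 3·26 = -81  (check: 188·53 + 123·(-81) = 1)
The row with r = 1 (the gcd) gives the Bezout coefficients s = 53, t = -81.
Result: 188 · (53) + 123 · (-81) = 1.

gcd(188, 123) = 1; s = 53, t = -81 (check: 188·53 + 123·(-81) = 1).


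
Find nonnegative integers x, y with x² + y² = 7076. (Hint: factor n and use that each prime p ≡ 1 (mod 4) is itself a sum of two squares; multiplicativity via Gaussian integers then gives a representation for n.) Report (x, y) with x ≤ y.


Step 1: Factor n = 7076 = 2^2 · 29 · 61.
Step 2: Check the mod-4 condition on each prime factor: 2 = 2 (special); 29 ≡ 1 (mod 4), exponent 1; 61 ≡ 1 (mod 4), exponent 1.
All primes ≡ 3 (mod 4) appear to even exponent (or don't appear), so by the two-squares theorem n IS expressible as a sum of two squares.
Step 3: Build a representation. Group n = k² · m with k = 2 and m = 29 · 61 = 1769 (a product of primes ≡ 1 (mod 4)); a representation of m scales to one of n via (k·x)² + (k·y)² = k²(x² + y²). Each prime p ≡ 1 (mod 4) is itself a sum of two squares; find a² by testing p − a² for a perfect square:
  29: 29 − 1² = 28, 29 − 2² = 25 = 5² ⇒ 29 = 2² + 5².
  61: 61 − 1² = 60, 61 − 2² = 57, 61 − 3² = 52, 61 − 4² = 45, 61 − 5² = 36 = 6² ⇒ 61 = 5² + 6².
  Combine using the Brahmagupta–Fibonacci identity (a² + b²)(c² + d²) = (ac − bd)² + (ad + bc)² = (ac + bd)² + (ad − bc)²:
  29 · 61 = 1769: from (2² + 5²)(5² + 6²), take (2·5 − 5·6, 2·6 + 5·5) = (10 − 30, 12 + 25) = (-20, 37); dropping signs (only squares matter) gives (20, 37); check 20² + 37² = 400 + 1369 = 1769 ✓.
  Scale by k = 2: (2·20, 2·37) = (40, 74).
Step 4: Order so x ≤ y and verify: 40² + 74² = 1600 + 5476 = 7076 = n. ✓

n = 7076 = 40² + 74² (one valid representation with x ≤ y).


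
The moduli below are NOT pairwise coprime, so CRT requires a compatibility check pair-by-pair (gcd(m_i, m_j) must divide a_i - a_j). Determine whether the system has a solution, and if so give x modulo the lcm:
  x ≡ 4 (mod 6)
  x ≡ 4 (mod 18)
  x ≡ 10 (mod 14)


Moduli 6, 18, 14 are not pairwise coprime, so CRT works modulo lcm(m_i) when all pairwise compatibility conditions hold.
Pairwise compatibility: gcd(m_i, m_j) must divide a_i - a_j for every pair.
Merge one congruence at a time:
  Start: x ≡ 4 (mod 6).
  Combine with x ≡ 4 (mod 18): gcd(6, 18) = 6; 4 - 4 = 0, which IS divisible by 6, so compatible.
    Write x = 4 + 6·t and substitute into x ≡ 4 (mod 18): 6·t ≡ 4 − 4 = 0 (mod 18).
    Divide the congruence (and modulus) by g = 6: 1·t ≡ 0 (mod 3).
    So t ≡ 0 (mod 3).
    Then x = 4 + 6·0 = 4, valid modulo lcm(6, 18) = 18: x ≡ 4 (mod 18).
  Combine with x ≡ 10 (mod 14): gcd(18, 14) = 2; 10 - 4 = 6, which IS divisible by 2, so compatible.
    Write x = 4 + 18·t and substitute into x ≡ 10 (mod 14): 18·t ≡ 10 − 4 = 6 (mod 14).
    Divide the congruence (and modulus) by g = 2: 9·t ≡ 3 (mod 7).
    Reduce coefficients mod 7: 2·t ≡ 3 (mod 7).
    The inverse of 2 mod 7 is 4 (since 2·4 = 8 = 1·7 + 1), so t ≡ 4·3 = 12 ≡ 5 (mod 7).
    Then x = 4 + 18·5 = 94, valid modulo lcm(18, 14) = 126: x ≡ 94 (mod 126).
Verify: 94 mod 6 = 4, 94 mod 18 = 4, 94 mod 14 = 10.

x ≡ 94 (mod 126).


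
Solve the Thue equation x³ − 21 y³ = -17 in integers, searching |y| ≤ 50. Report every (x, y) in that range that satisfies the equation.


The equation is x³ - 21y³ = -17. For fixed y, x³ = 21·y³ − 17, so a solution requires the RHS to be a perfect cube.
Strategy: iterate y from -50 to 50, compute RHS = 21·y³ − 17, and check whether it is a (positive or negative) perfect cube.
Check small values of y:
  y = 0: RHS = -17 is not a perfect cube.
  y = 1: RHS = 4 is not a perfect cube.
  y = -1: RHS = -38 is not a perfect cube.
  y = 2: RHS = 151 is not a perfect cube.
  y = -2: RHS = -185 is not a perfect cube.
  y = 3: RHS = 550 is not a perfect cube.
  y = -3: RHS = -584 is not a perfect cube.
Continuing the search up to |y| = 50 finds no solutions either.
No (x, y) in the scanned range satisfies the equation.

No integer solutions with |y| ≤ 50.


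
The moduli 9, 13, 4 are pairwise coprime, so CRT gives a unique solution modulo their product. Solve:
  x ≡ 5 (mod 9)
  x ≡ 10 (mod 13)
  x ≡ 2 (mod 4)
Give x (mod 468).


Moduli 9, 13, 4 are pairwise coprime; by CRT there is a unique solution modulo M = 9 · 13 · 4 = 468.
Solve pairwise, accumulating the modulus:
  Start with x ≡ 5 (mod 9).
  Combine with x ≡ 10 (mod 13): since gcd(9, 13) = 1, we get a unique residue mod 117.
    Write x = 5 + 9·t and substitute into x ≡ 10 (mod 13): 9·t ≡ 10 − 5 = 5 (mod 13).
    The inverse of 9 mod 13 is 3 (since 9·3 = 27 = 2·13 + 1), so t ≡ 3·5 = 15 ≡ 2 (mod 13).
    Then x = 5 + 9·2 = 23, valid modulo lcm(9, 13) = 117: x ≡ 23 (mod 117).
  Combine with x ≡ 2 (mod 4): since gcd(117, 4) = 1, we get a unique residue mod 468.
    Write x = 23 + 117·t and substitute into x ≡ 2 (mod 4): 117·t ≡ 2 − 23 = -21 (mod 4).
    Reduce coefficients mod 4: 1·t ≡ 3 (mod 4).
    So t ≡ 3 (mod 4).
    Then x = 23 + 117·3 = 374, valid modulo lcm(117, 4) = 468: x ≡ 374 (mod 468).
Verify: 374 mod 9 = 5 ✓, 374 mod 13 = 10 ✓, 374 mod 4 = 2 ✓.

x ≡ 374 (mod 468).


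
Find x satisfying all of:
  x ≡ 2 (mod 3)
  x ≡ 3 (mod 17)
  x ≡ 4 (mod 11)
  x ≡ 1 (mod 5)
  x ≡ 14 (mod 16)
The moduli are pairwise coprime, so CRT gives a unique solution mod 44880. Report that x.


Product of moduli M = 3 · 17 · 11 · 5 · 16 = 44880.
Merge one congruence at a time:
  Start: x ≡ 2 (mod 3).
  Combine with x ≡ 3 (mod 17); new modulus lcm = 51.
    Write x = 2 + 3·t and substitute into x ≡ 3 (mod 17): 3·t ≡ 3 − 2 = 1 (mod 17).
    The inverse of 3 mod 17 is 6 (since 3·6 = 18 = 1·17 + 1), so t ≡ 6·1 = 6 ≡ 6 (mod 17).
    Then x = 2 + 3·6 = 20, valid modulo lcm(3, 17) = 51: x ≡ 20 (mod 51).
  Combine with x ≡ 4 (mod 11); new modulus lcm = 561.
    Write x = 20 + 51·t and substitute into x ≡ 4 (mod 11): 51·t ≡ 4 − 20 = -16 (mod 11).
    Reduce coefficients mod 11: 7·t ≡ 6 (mod 11).
    The inverse of 7 mod 11 is 8 (since 7·8 = 56 = 5·11 + 1), so t ≡ 8·6 = 48 ≡ 4 (mod 11).
    Then x = 20 + 51·4 = 224, valid modulo lcm(51, 11) = 561: x ≡ 224 (mod 561).
  Combine with x ≡ 1 (mod 5); new modulus lcm = 2805.
    Write x = 224 + 561·t and substitute into x ≡ 1 (mod 5): 561·t ≡ 1 − 224 = -223 (mod 5).
    Reduce coefficients mod 5: 1·t ≡ 2 (mod 5).
    So t ≡ 2 (mod 5).
    Then x = 224 + 561·2 = 1346, valid modulo lcm(561, 5) = 2805: x ≡ 1346 (mod 2805).
  Combine with x ≡ 14 (mod 16); new modulus lcm = 44880.
    Write x = 1346 + 2805·t and substitute into x ≡ 14 (mod 16): 2805·t ≡ 14 − 1346 = -1332 (mod 16).
    Reduce coefficients mod 16: 5·t ≡ 12 (mod 16).
    The inverse of 5 mod 16 is 13 (since 5·13 = 65 = 4·16 + 1), so t ≡ 13·12 = 156 ≡ 12 (mod 16).
    Then x = 1346 + 2805·12 = 35006, valid modulo lcm(2805, 16) = 44880: x ≡ 35006 (mod 44880).
Verify against each original: 35006 mod 3 = 2, 35006 mod 17 = 3, 35006 mod 11 = 4, 35006 mod 5 = 1, 35006 mod 16 = 14.

x ≡ 35006 (mod 44880).


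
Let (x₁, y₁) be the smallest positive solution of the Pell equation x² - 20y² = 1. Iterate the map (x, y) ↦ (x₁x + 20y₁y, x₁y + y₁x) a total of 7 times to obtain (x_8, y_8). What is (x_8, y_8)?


Step 1: Find the fundamental solution (x₁, y₁) of x² - 20y² = 1.
  Expand √20 as a continued fraction. a₀ = ⌊√20⌋ = 4; iterate m_{k+1} = d_k·a_k − m_k, d_{k+1} = (20 − m_{k+1}²)/d_k, a_{k+1} = ⌊(a₀ + m_{k+1})/d_{k+1}⌋ (starting m₀ = 0, d₀ = 1), with convergents p_k = a_k·p_{k-1} + p_{k-2}, q_k = a_k·q_{k-1} + q_{k-2} (p₋₁ = 1, q₋₁ = 0):
  k = 0: a₀ = 4; p₀/q₀ = 4/1; p₀² − 20·q₀² = 16 − 20 = -4.
  k = 1: m = 4, d = 4, a = ⌊(4 + 4)/4⌋ = 2; p/q = (2·4 + 1)/(2·1 + 0) = 9/2; p² − 20·q² = 81 − 80 = 1.
  The first convergent with p² − 20·q² = 1 gives the fundamental solution (x₁, y₁) = (9, 2).
Step 2: Apply the recurrence (x_{n+1}, y_{n+1}) = (x₁x_n + 20y₁y_n, x₁y_n + y₁x_n) repeatedly.
  From (x_1, y_1) = (9, 2): x_2 = 9·9 + 20·2·2 = 161; y_2 = 9·2 + 2·9 = 36.
  From (x_2, y_2) = (161, 36): x_3 = 9·161 + 20·2·36 = 2889; y_3 = 9·36 + 2·161 = 646.
  From (x_3, y_3) = (2889, 646): x_4 = 9·2889 + 20·2·646 = 51841; y_4 = 9·646 + 2·2889 = 11592.
  From (x_4, y_4) = (51841, 11592): x_5 = 9·51841 + 20·2·11592 = 930249; y_5 = 9·11592 + 2·51841 = 208010.
  From (x_5, y_5) = (930249, 208010): x_6 = 9·930249 + 20·2·208010 = 16692641; y_6 = 9·208010 + 2·930249 = 3732588.
  From (x_6, y_6) = (16692641, 3732588): x_7 = 9·16692641 + 20·2·3732588 = 299537289; y_7 = 9·3732588 + 2·16692641 = 66978574.
  From (x_7, y_7) = (299537289, 66978574): x_8 = 9·299537289 + 20·2·66978574 = 5374978561; y_8 = 9·66978574 + 2·299537289 = 1201881744.
Step 3: Verify x_8² - 20·y_8² = 28890394531209630721 - 28890394531209630720 = 1 (should be 1). ✓

(x_1, y_1) = (9, 2); (x_8, y_8) = (5374978561, 1201881744).


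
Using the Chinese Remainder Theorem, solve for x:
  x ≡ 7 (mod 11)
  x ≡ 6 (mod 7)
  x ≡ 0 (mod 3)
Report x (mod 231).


Moduli 11, 7, 3 are pairwise coprime; by CRT there is a unique solution modulo M = 11 · 7 · 3 = 231.
Solve pairwise, accumulating the modulus:
  Start with x ≡ 7 (mod 11).
  Combine with x ≡ 6 (mod 7): since gcd(11, 7) = 1, we get a unique residue mod 77.
    Write x = 7 + 11·t and substitute into x ≡ 6 (mod 7): 11·t ≡ 6 − 7 = -1 (mod 7).
    Reduce coefficients mod 7: 4·t ≡ 6 (mod 7).
    The inverse of 4 mod 7 is 2 (since 4·2 = 8 = 1·7 + 1), so t ≡ 2·6 = 12 ≡ 5 (mod 7).
    Then x = 7 + 11·5 = 62, valid modulo lcm(11, 7) = 77: x ≡ 62 (mod 77).
  Combine with x ≡ 0 (mod 3): since gcd(77, 3) = 1, we get a unique residue mod 231.
    Write x = 62 + 77·t and substitute into x ≡ 0 (mod 3): 77·t ≡ 0 − 62 = -62 (mod 3).
    Reduce coefficients mod 3: 2·t ≡ 1 (mod 3).
    The inverse of 2 mod 3 is 2 (since 2·2 = 4 = 1·3 + 1), so t ≡ 2·1 = 2 ≡ 2 (mod 3).
    Then x = 62 + 77·2 = 216, valid modulo lcm(77, 3) = 231: x ≡ 216 (mod 231).
Verify: 216 mod 11 = 7 ✓, 216 mod 7 = 6 ✓, 216 mod 3 = 0 ✓.

x ≡ 216 (mod 231).


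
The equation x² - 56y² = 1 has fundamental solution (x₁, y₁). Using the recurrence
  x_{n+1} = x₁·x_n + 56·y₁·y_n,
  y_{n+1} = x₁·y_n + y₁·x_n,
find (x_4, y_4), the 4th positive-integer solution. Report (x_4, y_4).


Step 1: Find the fundamental solution (x₁, y₁) of x² - 56y² = 1.
  Expand √56 as a continued fraction. a₀ = ⌊√56⌋ = 7; iterate m_{k+1} = d_k·a_k − m_k, d_{k+1} = (56 − m_{k+1}²)/d_k, a_{k+1} = ⌊(a₀ + m_{k+1})/d_{k+1}⌋ (starting m₀ = 0, d₀ = 1), with convergents p_k = a_k·p_{k-1} + p_{k-2}, q_k = a_k·q_{k-1} + q_{k-2} (p₋₁ = 1, q₋₁ = 0):
  k = 0: a₀ = 7; p₀/q₀ = 7/1; p₀² − 56·q₀² = 49 − 56 = -7.
  k = 1: m = 7, d = 7, a = ⌊(7 + 7)/7⌋ = 2; p/q = (2·7 + 1)/(2·1 + 0) = 15/2; p² − 56·q² = 225 − 224 = 1.
  The first convergent with p² − 56·q² = 1 gives the fundamental solution (x₁, y₁) = (15, 2).
Step 2: Apply the recurrence (x_{n+1}, y_{n+1}) = (x₁x_n + 56y₁y_n, x₁y_n + y₁x_n) repeatedly.
  From (x_1, y_1) = (15, 2): x_2 = 15·15 + 56·2·2 = 449; y_2 = 15·2 + 2·15 = 60.
  From (x_2, y_2) = (449, 60): x_3 = 15·449 + 56·2·60 = 13455; y_3 = 15·60 + 2·449 = 1798.
  From (x_3, y_3) = (13455, 1798): x_4 = 15·13455 + 56·2·1798 = 403201; y_4 = 15·1798 + 2·13455 = 53880.
Step 3: Verify x_4² - 56·y_4² = 162571046401 - 162571046400 = 1 (should be 1). ✓

(x_1, y_1) = (15, 2); (x_4, y_4) = (403201, 53880).


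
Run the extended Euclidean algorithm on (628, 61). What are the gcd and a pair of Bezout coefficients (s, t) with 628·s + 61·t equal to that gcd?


Euclidean algorithm on (628, 61) — divide until remainder is 0:
  628 = 10 · 61 + 18
  61 = 3 · 18 + 7
  18 = 2 · 7 + 4
  7 = 1 · 4 + 3
  4 = 1 · 3 + 1
  3 = 3 · 1 + 0
gcd(628, 61) = 1.
Track Bezout coefficients alongside the remainders: start with r₀ = 628 = a·1 + b·0 (s = 1, t = 0) and r₁ = 61 = a·0 + b·1 (s = 0, t = 1); each new remainder r_{k+1} = r_{k-1} − q_k·r_k inherits s_{k+1} = s_{k-1} − q_k·s_k, t_{k+1} = t_{k-1} − q_k·t_k, so r_k = a·s_k + b·t_k at every step:
  q = 10: r = 18, s = 1 − 10·0 = 1, t = 0 − 10·1 = -10  (check: 628·1 + 61·(-10) = 18)
  q = 3: r = 7, s = 0 − 3·1 = -3, t = 1 − 3·(-10) = 31  (check: 628·(-3) + 61·31 = 7)
  q = 2: r = 4, s = 1 − 2·(-3) = 7, t = -10 − 2·31 = -72  (check: 628·7 + 61·(-72) = 4)
  q = 1: r = 3, s = -3 − 1·7 = -10, t = 31 − 1·(-72) = 103  (check: 628·(-10) + 61·103 = 3)
  q = 1: r = 1, s = 7 − 1·(-10) = 17, t = -72 − 1·103 = -175  (check: 628·17 + 61·(-175) = 1)
The row with r = 1 (the gcd) gives the Bezout coefficients s = 17, t = -175.
Result: 628 · (17) + 61 · (-175) = 1.

gcd(628, 61) = 1; s = 17, t = -175 (check: 628·17 + 61·(-175) = 1).


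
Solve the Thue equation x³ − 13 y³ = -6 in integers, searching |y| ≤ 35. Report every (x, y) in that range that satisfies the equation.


The equation is x³ - 13y³ = -6. For fixed y, x³ = 13·y³ − 6, so a solution requires the RHS to be a perfect cube.
Strategy: iterate y from -35 to 35, compute RHS = 13·y³ − 6, and check whether it is a (positive or negative) perfect cube.
Check small values of y:
  y = 0: RHS = -6 is not a perfect cube.
  y = 1: RHS = 7 is not a perfect cube.
  y = -1: RHS = -19 is not a perfect cube.
  y = 2: RHS = 98 is not a perfect cube.
  y = -2: RHS = -110 is not a perfect cube.
  y = 3: RHS = 345 is not a perfect cube.
  y = -3: RHS = -357 is not a perfect cube.
Continuing the search up to |y| = 35 finds no solutions either.
No (x, y) in the scanned range satisfies the equation.

No integer solutions with |y| ≤ 35.


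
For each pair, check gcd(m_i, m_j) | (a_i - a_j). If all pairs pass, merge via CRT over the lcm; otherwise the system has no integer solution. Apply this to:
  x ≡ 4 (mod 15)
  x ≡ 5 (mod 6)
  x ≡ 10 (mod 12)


Moduli 15, 6, 12 are not pairwise coprime, so CRT works modulo lcm(m_i) when all pairwise compatibility conditions hold.
Pairwise compatibility: gcd(m_i, m_j) must divide a_i - a_j for every pair.
Merge one congruence at a time:
  Start: x ≡ 4 (mod 15).
  Combine with x ≡ 5 (mod 6): gcd(15, 6) = 3, and 5 - 4 = 1 is NOT divisible by 3.
    ⇒ system is inconsistent (no integer solution).

No solution (the system is inconsistent).


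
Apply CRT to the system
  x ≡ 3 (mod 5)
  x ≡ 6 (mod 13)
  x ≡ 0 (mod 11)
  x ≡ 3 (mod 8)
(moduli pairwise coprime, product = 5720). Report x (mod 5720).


Product of moduli M = 5 · 13 · 11 · 8 = 5720.
Merge one congruence at a time:
  Start: x ≡ 3 (mod 5).
  Combine with x ≡ 6 (mod 13); new modulus lcm = 65.
    Write x = 3 + 5·t and substitute into x ≡ 6 (mod 13): 5·t ≡ 6 − 3 = 3 (mod 13).
    The inverse of 5 mod 13 is 8 (since 5·8 = 40 = 3·13 + 1), so t ≡ 8·3 = 24 ≡ 11 (mod 13).
    Then x = 3 + 5·11 = 58, valid modulo lcm(5, 13) = 65: x ≡ 58 (mod 65).
  Combine with x ≡ 0 (mod 11); new modulus lcm = 715.
    Write x = 58 + 65·t and substitute into x ≡ 0 (mod 11): 65·t ≡ 0 − 58 = -58 (mod 11).
    Reduce coefficients mod 11: 10·t ≡ 8 (mod 11).
    The inverse of 10 mod 11 is 10 (since 10·10 = 100 = 9·11 + 1), so t ≡ 10·8 = 80 ≡ 3 (mod 11).
    Then x = 58 + 65·3 = 253, valid modulo lcm(65, 11) = 715: x ≡ 253 (mod 715).
  Combine with x ≡ 3 (mod 8); new modulus lcm = 5720.
    Write x = 253 + 715·t and substitute into x ≡ 3 (mod 8): 715·t ≡ 3 − 253 = -250 (mod 8).
    Reduce coefficients mod 8: 3·t ≡ 6 (mod 8).
    The inverse of 3 mod 8 is 3 (since 3·3 = 9 = 1·8 + 1), so t ≡ 3·6 = 18 ≡ 2 (mod 8).
    Then x = 253 + 715·2 = 1683, valid modulo lcm(715, 8) = 5720: x ≡ 1683 (mod 5720).
Verify against each original: 1683 mod 5 = 3, 1683 mod 13 = 6, 1683 mod 11 = 0, 1683 mod 8 = 3.

x ≡ 1683 (mod 5720).


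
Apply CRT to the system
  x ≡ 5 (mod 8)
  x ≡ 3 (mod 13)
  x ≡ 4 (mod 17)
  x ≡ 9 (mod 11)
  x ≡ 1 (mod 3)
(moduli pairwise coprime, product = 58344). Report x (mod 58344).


Product of moduli M = 8 · 13 · 17 · 11 · 3 = 58344.
Merge one congruence at a time:
  Start: x ≡ 5 (mod 8).
  Combine with x ≡ 3 (mod 13); new modulus lcm = 104.
    Write x = 5 + 8·t and substitute into x ≡ 3 (mod 13): 8·t ≡ 3 − 5 = -2 (mod 13).
    Reduce coefficients mod 13: 8·t ≡ 11 (mod 13).
    The inverse of 8 mod 13 is 5 (since 8·5 = 40 = 3·13 + 1), so t ≡ 5·11 = 55 ≡ 3 (mod 13).
    Then x = 5 + 8·3 = 29, valid modulo lcm(8, 13) = 104: x ≡ 29 (mod 104).
  Combine with x ≡ 4 (mod 17); new modulus lcm = 1768.
    Write x = 29 + 104·t and substitute into x ≡ 4 (mod 17): 104·t ≡ 4 − 29 = -25 (mod 17).
    Reduce coefficients mod 17: 2·t ≡ 9 (mod 17).
    The inverse of 2 mod 17 is 9 (since 2·9 = 18 = 1·17 + 1), so t ≡ 9·9 = 81 ≡ 13 (mod 17).
    Then x = 29 + 104·13 = 1381, valid modulo lcm(104, 17) = 1768: x ≡ 1381 (mod 1768).
  Combine with x ≡ 9 (mod 11); new modulus lcm = 19448.
    Write x = 1381 + 1768·t and substitute into x ≡ 9 (mod 11): 1768·t ≡ 9 − 1381 = -1372 (mod 11).
    Reduce coefficients mod 11: 8·t ≡ 3 (mod 11).
    The inverse of 8 mod 11 is 7 (since 8·7 = 56 = 5·11 + 1), so t ≡ 7·3 = 21 ≡ 10 (mod 11).
    Then x = 1381 + 1768·10 = 19061, valid modulo lcm(1768, 11) = 19448: x ≡ 19061 (mod 19448).
  Combine with x ≡ 1 (mod 3); new modulus lcm = 58344.
    Write x = 19061 + 19448·t and substitute into x ≡ 1 (mod 3): 19448·t ≡ 1 − 19061 = -19060 (mod 3).
    Reduce coefficients mod 3: 2·t ≡ 2 (mod 3).
    The inverse of 2 mod 3 is 2 (since 2·2 = 4 = 1·3 + 1), so t ≡ 2·2 = 4 ≡ 1 (mod 3).
    Then x = 19061 + 19448·1 = 38509, valid modulo lcm(19448, 3) = 58344: x ≡ 38509 (mod 58344).
Verify against each original: 38509 mod 8 = 5, 38509 mod 13 = 3, 38509 mod 17 = 4, 38509 mod 11 = 9, 38509 mod 3 = 1.

x ≡ 38509 (mod 58344).


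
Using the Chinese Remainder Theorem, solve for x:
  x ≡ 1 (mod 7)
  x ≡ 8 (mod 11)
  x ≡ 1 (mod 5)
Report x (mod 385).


Moduli 7, 11, 5 are pairwise coprime; by CRT there is a unique solution modulo M = 7 · 11 · 5 = 385.
Solve pairwise, accumulating the modulus:
  Start with x ≡ 1 (mod 7).
  Combine with x ≡ 8 (mod 11): since gcd(7, 11) = 1, we get a unique residue mod 77.
    Write x = 1 + 7·t and substitute into x ≡ 8 (mod 11): 7·t ≡ 8 − 1 = 7 (mod 11).
    The inverse of 7 mod 11 is 8 (since 7·8 = 56 = 5·11 + 1), so t ≡ 8·7 = 56 ≡ 1 (mod 11).
    Then x = 1 + 7·1 = 8, valid modulo lcm(7, 11) = 77: x ≡ 8 (mod 77).
  Combine with x ≡ 1 (mod 5): since gcd(77, 5) = 1, we get a unique residue mod 385.
    Write x = 8 + 77·t and substitute into x ≡ 1 (mod 5): 77·t ≡ 1 − 8 = -7 (mod 5).
    Reduce coefficients mod 5: 2·t ≡ 3 (mod 5).
    The inverse of 2 mod 5 is 3 (since 2·3 = 6 = 1·5 + 1), so t ≡ 3·3 = 9 ≡ 4 (mod 5).
    Then x = 8 + 77·4 = 316, valid modulo lcm(77, 5) = 385: x ≡ 316 (mod 385).
Verify: 316 mod 7 = 1 ✓, 316 mod 11 = 8 ✓, 316 mod 5 = 1 ✓.

x ≡ 316 (mod 385).


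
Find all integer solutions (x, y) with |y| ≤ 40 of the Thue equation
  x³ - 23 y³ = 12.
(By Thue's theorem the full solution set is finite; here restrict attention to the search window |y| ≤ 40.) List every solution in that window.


The equation is x³ - 23y³ = 12. For fixed y, x³ = 23·y³ + 12, so a solution requires the RHS to be a perfect cube.
Strategy: iterate y from -40 to 40, compute RHS = 23·y³ + 12, and check whether it is a (positive or negative) perfect cube.
Check small values of y:
  y = 0: RHS = 12 is not a perfect cube.
  y = 1: RHS = 35 is not a perfect cube.
  y = -1: RHS = -11 is not a perfect cube.
  y = 2: RHS = 196 is not a perfect cube.
  y = -2: RHS = -172 is not a perfect cube.
  y = 3: RHS = 633 is not a perfect cube.
  y = -3: RHS = -609 is not a perfect cube.
Continuing the search up to |y| = 40 finds no solutions either.
No (x, y) in the scanned range satisfies the equation.

No integer solutions with |y| ≤ 40.


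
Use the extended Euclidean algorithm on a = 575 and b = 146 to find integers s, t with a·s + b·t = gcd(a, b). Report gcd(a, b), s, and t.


Euclidean algorithm on (575, 146) — divide until remainder is 0:
  575 = 3 · 146 + 137
  146 = 1 · 137 + 9
  137 = 15 · 9 + 2
  9 = 4 · 2 + 1
  2 = 2 · 1 + 0
gcd(575, 146) = 1.
Track Bezout coefficients alongside the remainders: start with r₀ = 575 = a·1 + b·0 (s = 1, t = 0) and r₁ = 146 = a·0 + b·1 (s = 0, t = 1); each new remainder r_{k+1} = r_{k-1} − q_k·r_k inherits s_{k+1} = s_{k-1} − q_k·s_k, t_{k+1} = t_{k-1} − q_k·t_k, so r_k = a·s_k + b·t_k at every step:
  q = 3: r = 137, s = 1 − 3·0 = 1, t = 0 − 3·1 = -3  (check: 575·1 + 146·(-3) = 137)
  q = 1: r = 9, s = 0 − 1·1 = -1, t = 1 − 1·(-3) = 4  (check: 575·(-1) + 146·4 = 9)
  q = 15: r = 2, s = 1 − 15·(-1) = 16, t = -3 − 15·4 = -63  (check: 575·16 + 146·(-63) = 2)
  q = 4: r = 1, s = -1 − 4·16 = -65, t = 4 − 4·(-63) = 256  (check: 575·(-65) + 146·256 = 1)
The row with r = 1 (the gcd) gives the Bezout coefficients s = -65, t = 256.
Result: 575 · (-65) + 146 · (256) = 1.

gcd(575, 146) = 1; s = -65, t = 256 (check: 575·(-65) + 146·256 = 1).
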